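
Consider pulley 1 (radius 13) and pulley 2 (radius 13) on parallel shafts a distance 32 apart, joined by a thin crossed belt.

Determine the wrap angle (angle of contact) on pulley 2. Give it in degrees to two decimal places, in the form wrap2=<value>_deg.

crossed belt: β = asin((r1+r2)/C) = asin(26/32) = 54.3409°
wrap1 = wrap2 = π + 2β = 288.6818°

wrap2=288.68_deg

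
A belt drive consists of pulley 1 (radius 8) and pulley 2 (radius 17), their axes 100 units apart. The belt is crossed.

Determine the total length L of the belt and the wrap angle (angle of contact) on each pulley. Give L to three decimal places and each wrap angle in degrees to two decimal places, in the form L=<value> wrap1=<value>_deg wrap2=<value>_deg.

crossed belt: β = asin((r1+r2)/C) = asin(25/100) = 14.4775°
wrap1 = wrap2 = π + 2β = 208.9550°
tangent length = C·cosβ = 96.8246
L = (r1+r2)·wrap + 2·C·cosβ = 25·3.6470 + 2·96.8246 = 284.8230

L=284.823 wrap1=208.96_deg wrap2=208.96_deg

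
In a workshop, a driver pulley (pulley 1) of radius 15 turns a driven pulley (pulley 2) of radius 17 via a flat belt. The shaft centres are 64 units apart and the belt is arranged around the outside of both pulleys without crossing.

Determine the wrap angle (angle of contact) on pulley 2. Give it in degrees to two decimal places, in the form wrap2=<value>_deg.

open belt: β = asin((r2−r1)/C) = asin(2/64) = 1.7908°
wrap1 = π − 2β = 176.4184°
wrap2 = π + 2β = 183.5816°

wrap2=183.58_deg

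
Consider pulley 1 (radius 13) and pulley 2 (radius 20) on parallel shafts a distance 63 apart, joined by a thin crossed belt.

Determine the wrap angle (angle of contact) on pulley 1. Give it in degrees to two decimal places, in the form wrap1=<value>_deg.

wrap1=243.18_deg

crossed belt: β = asin((r1+r2)/C) = asin(33/63) = 31.5881°
wrap1 = wrap2 = π + 2β = 243.1763°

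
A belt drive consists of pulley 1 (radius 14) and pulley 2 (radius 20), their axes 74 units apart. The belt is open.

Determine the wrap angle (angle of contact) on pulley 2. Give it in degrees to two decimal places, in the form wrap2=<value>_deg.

open belt: β = asin((r2−r1)/C) = asin(6/74) = 4.6507°
wrap1 = π − 2β = 170.6986°
wrap2 = π + 2β = 189.3014°

wrap2=189.30_deg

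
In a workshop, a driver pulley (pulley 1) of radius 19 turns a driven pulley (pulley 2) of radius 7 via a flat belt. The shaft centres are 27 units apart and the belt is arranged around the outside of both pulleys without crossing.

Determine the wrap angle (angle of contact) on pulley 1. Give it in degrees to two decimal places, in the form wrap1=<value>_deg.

wrap1=232.78_deg

open belt: β = asin((r2−r1)/C) = asin(-12/27) = -26.3878°
wrap1 = π − 2β = 232.7756°
wrap2 = π + 2β = 127.2244°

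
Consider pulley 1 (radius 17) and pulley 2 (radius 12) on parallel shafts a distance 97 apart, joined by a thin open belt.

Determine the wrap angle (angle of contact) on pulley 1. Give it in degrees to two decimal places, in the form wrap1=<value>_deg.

wrap1=185.91_deg

open belt: β = asin((r2−r1)/C) = asin(-5/97) = -2.9547°
wrap1 = π − 2β = 185.9094°
wrap2 = π + 2β = 174.0906°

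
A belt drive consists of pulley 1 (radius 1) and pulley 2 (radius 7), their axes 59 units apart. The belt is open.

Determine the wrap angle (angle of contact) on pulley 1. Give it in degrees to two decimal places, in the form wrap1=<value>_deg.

open belt: β = asin((r2−r1)/C) = asin(6/59) = 5.8368°
wrap1 = π − 2β = 168.3264°
wrap2 = π + 2β = 191.6736°

wrap1=168.33_deg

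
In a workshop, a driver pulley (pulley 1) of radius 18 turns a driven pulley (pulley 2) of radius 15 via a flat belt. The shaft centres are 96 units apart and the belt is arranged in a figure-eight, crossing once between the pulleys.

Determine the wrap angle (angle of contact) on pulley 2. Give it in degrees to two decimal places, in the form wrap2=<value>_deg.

crossed belt: β = asin((r1+r2)/C) = asin(33/96) = 20.1055°
wrap1 = wrap2 = π + 2β = 220.2110°

wrap2=220.21_deg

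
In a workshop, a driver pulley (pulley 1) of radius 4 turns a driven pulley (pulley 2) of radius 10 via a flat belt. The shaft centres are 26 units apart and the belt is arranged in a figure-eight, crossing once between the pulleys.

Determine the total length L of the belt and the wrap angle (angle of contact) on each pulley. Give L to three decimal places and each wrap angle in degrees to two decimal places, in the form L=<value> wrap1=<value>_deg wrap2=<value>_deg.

L=103.721 wrap1=245.16_deg wrap2=245.16_deg

crossed belt: β = asin((r1+r2)/C) = asin(14/26) = 32.5790°
wrap1 = wrap2 = π + 2β = 245.1579°
tangent length = C·cosβ = 21.9089
L = (r1+r2)·wrap + 2·C·cosβ = 14·4.2788 + 2·21.9089 = 103.7212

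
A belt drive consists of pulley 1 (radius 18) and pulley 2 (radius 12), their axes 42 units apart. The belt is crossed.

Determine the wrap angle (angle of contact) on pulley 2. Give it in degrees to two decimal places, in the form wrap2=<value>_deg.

crossed belt: β = asin((r1+r2)/C) = asin(30/42) = 45.5847°
wrap1 = wrap2 = π + 2β = 271.1694°

wrap2=271.17_deg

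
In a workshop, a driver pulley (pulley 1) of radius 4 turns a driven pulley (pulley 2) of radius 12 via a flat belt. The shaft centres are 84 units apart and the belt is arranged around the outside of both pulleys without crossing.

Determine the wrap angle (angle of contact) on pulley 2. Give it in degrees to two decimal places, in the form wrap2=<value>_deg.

wrap2=190.93_deg

open belt: β = asin((r2−r1)/C) = asin(8/84) = 5.4650°
wrap1 = π − 2β = 169.0700°
wrap2 = π + 2β = 190.9300°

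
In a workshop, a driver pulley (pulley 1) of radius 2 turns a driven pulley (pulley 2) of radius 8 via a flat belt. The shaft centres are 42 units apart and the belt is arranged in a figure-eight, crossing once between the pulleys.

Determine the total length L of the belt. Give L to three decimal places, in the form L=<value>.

crossed belt: β = asin((r1+r2)/C) = asin(10/42) = 13.7741°
wrap1 = wrap2 = π + 2β = 207.5483°
tangent length = C·cosβ = 40.7922
L = (r1+r2)·wrap + 2·C·cosβ = 10·3.6224 + 2·40.7922 = 117.8083

L=117.808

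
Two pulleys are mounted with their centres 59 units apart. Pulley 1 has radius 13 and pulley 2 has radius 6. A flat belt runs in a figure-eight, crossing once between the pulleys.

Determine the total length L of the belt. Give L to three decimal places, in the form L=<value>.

crossed belt: β = asin((r1+r2)/C) = asin(19/59) = 18.7860°
wrap1 = wrap2 = π + 2β = 217.5719°
tangent length = C·cosβ = 55.8570
L = (r1+r2)·wrap + 2·C·cosβ = 19·3.7973 + 2·55.8570 = 183.8635

L=183.864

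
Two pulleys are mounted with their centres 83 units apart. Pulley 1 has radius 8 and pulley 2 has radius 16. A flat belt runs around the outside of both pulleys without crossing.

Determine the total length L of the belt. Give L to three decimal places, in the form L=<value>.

open belt: β = asin((r2−r1)/C) = asin(8/83) = 5.5311°
wrap1 = π − 2β = 168.9379°
wrap2 = π + 2β = 191.0621°
tangent length = C·cosβ = 82.6136
L = r1·wrap1 + r2·wrap2 + 2·C·cosβ = 8·2.9485 + 16·3.3347 + 2·82.6136 = 242.1699

L=242.170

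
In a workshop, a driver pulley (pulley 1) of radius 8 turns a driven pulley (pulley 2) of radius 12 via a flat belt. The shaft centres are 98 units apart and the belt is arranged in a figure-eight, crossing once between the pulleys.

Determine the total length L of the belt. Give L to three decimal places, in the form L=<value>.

L=262.928

crossed belt: β = asin((r1+r2)/C) = asin(20/98) = 11.7757°
wrap1 = wrap2 = π + 2β = 203.5515°
tangent length = C·cosβ = 95.9375
L = (r1+r2)·wrap + 2·C·cosβ = 20·3.5526 + 2·95.9375 = 262.9278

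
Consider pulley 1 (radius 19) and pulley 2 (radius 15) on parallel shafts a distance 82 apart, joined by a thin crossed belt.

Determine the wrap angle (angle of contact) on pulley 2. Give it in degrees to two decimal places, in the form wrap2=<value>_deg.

wrap2=228.99_deg

crossed belt: β = asin((r1+r2)/C) = asin(34/82) = 24.4963°
wrap1 = wrap2 = π + 2β = 228.9926°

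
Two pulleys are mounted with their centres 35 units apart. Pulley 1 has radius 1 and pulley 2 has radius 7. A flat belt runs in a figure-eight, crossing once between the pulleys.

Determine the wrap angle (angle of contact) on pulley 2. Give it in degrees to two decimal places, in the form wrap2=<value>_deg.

wrap2=206.43_deg

crossed belt: β = asin((r1+r2)/C) = asin(8/35) = 13.2130°
wrap1 = wrap2 = π + 2β = 206.4260°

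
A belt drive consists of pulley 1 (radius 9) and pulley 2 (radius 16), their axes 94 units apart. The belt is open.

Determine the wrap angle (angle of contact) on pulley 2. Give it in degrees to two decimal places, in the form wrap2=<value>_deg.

wrap2=188.54_deg

open belt: β = asin((r2−r1)/C) = asin(7/94) = 4.2707°
wrap1 = π − 2β = 171.4587°
wrap2 = π + 2β = 188.5413°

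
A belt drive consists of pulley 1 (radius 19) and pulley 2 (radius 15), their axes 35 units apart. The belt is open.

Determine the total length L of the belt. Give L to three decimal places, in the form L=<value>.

L=177.272

open belt: β = asin((r2−r1)/C) = asin(-4/35) = -6.5624°
wrap1 = π − 2β = 193.1249°
wrap2 = π + 2β = 166.8751°
tangent length = C·cosβ = 34.7707
L = r1·wrap1 + r2·wrap2 + 2·C·cosβ = 19·3.3707 + 15·2.9125 + 2·34.7707 = 177.2718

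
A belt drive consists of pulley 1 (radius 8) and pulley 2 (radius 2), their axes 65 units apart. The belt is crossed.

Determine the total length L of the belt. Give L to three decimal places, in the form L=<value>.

L=162.957

crossed belt: β = asin((r1+r2)/C) = asin(10/65) = 8.8499°
wrap1 = wrap2 = π + 2β = 197.6998°
tangent length = C·cosβ = 64.2262
L = (r1+r2)·wrap + 2·C·cosβ = 10·3.4505 + 2·64.2262 = 162.9574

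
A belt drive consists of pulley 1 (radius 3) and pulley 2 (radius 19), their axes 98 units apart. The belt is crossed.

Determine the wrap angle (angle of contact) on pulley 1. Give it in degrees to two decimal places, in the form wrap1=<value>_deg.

crossed belt: β = asin((r1+r2)/C) = asin(22/98) = 12.9729°
wrap1 = wrap2 = π + 2β = 205.9458°

wrap1=205.95_deg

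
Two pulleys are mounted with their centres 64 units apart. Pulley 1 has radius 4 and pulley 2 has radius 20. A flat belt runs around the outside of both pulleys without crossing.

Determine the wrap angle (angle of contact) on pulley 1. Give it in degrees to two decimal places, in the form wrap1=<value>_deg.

wrap1=151.04_deg

open belt: β = asin((r2−r1)/C) = asin(16/64) = 14.4775°
wrap1 = π − 2β = 151.0450°
wrap2 = π + 2β = 208.9550°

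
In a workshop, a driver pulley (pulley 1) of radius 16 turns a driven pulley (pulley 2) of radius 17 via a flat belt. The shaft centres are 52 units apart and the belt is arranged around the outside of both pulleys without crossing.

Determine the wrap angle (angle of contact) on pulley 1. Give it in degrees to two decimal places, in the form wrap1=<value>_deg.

wrap1=177.80_deg

open belt: β = asin((r2−r1)/C) = asin(1/52) = 1.1019°
wrap1 = π − 2β = 177.7962°
wrap2 = π + 2β = 182.2038°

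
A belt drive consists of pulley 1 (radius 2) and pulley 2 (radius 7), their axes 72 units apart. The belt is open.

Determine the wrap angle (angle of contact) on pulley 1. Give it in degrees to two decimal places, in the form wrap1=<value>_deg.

wrap1=172.04_deg

open belt: β = asin((r2−r1)/C) = asin(5/72) = 3.9821°
wrap1 = π − 2β = 172.0358°
wrap2 = π + 2β = 187.9642°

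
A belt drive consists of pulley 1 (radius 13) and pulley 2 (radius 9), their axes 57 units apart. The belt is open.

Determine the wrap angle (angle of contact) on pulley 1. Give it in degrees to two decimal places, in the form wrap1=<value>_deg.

wrap1=188.05_deg

open belt: β = asin((r2−r1)/C) = asin(-4/57) = -4.0241°
wrap1 = π − 2β = 188.0481°
wrap2 = π + 2β = 171.9519°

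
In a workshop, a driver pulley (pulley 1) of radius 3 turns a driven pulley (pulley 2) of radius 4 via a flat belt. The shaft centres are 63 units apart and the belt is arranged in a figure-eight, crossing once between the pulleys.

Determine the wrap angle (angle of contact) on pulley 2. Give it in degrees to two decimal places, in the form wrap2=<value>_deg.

crossed belt: β = asin((r1+r2)/C) = asin(7/63) = 6.3794°
wrap1 = wrap2 = π + 2β = 192.7587°

wrap2=192.76_deg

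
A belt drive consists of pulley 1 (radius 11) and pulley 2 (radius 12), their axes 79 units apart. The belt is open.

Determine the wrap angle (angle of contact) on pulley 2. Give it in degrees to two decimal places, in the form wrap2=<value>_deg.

open belt: β = asin((r2−r1)/C) = asin(1/79) = 0.7253°
wrap1 = π − 2β = 178.5494°
wrap2 = π + 2β = 181.4506°

wrap2=181.45_deg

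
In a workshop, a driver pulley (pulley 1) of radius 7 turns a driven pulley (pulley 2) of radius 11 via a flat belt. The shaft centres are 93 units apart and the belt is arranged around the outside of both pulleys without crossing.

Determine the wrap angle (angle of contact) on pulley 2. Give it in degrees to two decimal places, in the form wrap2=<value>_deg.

wrap2=184.93_deg

open belt: β = asin((r2−r1)/C) = asin(4/93) = 2.4651°
wrap1 = π − 2β = 175.0698°
wrap2 = π + 2β = 184.9302°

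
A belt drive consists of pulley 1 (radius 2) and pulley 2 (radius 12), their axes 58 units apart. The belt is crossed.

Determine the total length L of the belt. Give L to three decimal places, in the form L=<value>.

L=163.378

crossed belt: β = asin((r1+r2)/C) = asin(14/58) = 13.9680°
wrap1 = wrap2 = π + 2β = 207.9359°
tangent length = C·cosβ = 56.2850
L = (r1+r2)·wrap + 2·C·cosβ = 14·3.6292 + 2·56.2850 = 163.3783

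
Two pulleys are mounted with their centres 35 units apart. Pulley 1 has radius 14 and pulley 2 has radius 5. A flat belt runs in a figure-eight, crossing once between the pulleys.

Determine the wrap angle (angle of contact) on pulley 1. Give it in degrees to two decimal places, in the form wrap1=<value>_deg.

wrap1=245.76_deg

crossed belt: β = asin((r1+r2)/C) = asin(19/35) = 32.8783°
wrap1 = wrap2 = π + 2β = 245.7567°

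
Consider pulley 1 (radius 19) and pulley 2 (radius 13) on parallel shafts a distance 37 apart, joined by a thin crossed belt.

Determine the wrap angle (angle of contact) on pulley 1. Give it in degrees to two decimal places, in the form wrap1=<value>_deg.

crossed belt: β = asin((r1+r2)/C) = asin(32/37) = 59.8673°
wrap1 = wrap2 = π + 2β = 299.7346°

wrap1=299.73_deg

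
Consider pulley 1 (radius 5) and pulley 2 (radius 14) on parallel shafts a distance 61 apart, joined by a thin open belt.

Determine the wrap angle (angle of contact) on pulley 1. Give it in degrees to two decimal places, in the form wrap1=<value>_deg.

open belt: β = asin((r2−r1)/C) = asin(9/61) = 8.4844°
wrap1 = π − 2β = 163.0311°
wrap2 = π + 2β = 196.9689°

wrap1=163.03_deg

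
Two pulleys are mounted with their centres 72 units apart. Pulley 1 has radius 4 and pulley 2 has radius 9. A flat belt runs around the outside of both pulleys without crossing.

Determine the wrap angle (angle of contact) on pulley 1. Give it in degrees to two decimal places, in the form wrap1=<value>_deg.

open belt: β = asin((r2−r1)/C) = asin(5/72) = 3.9821°
wrap1 = π − 2β = 172.0358°
wrap2 = π + 2β = 187.9642°

wrap1=172.04_deg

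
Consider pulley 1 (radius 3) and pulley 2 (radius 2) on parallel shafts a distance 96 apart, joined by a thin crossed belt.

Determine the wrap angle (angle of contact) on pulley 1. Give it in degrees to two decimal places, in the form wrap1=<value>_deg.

crossed belt: β = asin((r1+r2)/C) = asin(5/96) = 2.9855°
wrap1 = wrap2 = π + 2β = 185.9710°

wrap1=185.97_deg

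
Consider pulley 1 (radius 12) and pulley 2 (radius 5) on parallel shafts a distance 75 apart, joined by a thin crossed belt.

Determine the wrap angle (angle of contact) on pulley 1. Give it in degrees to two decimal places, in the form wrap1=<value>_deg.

wrap1=206.20_deg

crossed belt: β = asin((r1+r2)/C) = asin(17/75) = 13.1009°
wrap1 = wrap2 = π + 2β = 206.2018°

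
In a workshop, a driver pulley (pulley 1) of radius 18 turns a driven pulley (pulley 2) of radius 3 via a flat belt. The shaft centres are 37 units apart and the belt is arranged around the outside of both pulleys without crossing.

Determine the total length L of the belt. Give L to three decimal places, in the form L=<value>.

L=146.142

open belt: β = asin((r2−r1)/C) = asin(-15/37) = -23.9165°
wrap1 = π − 2β = 227.8331°
wrap2 = π + 2β = 132.1669°
tangent length = C·cosβ = 33.8231
L = r1·wrap1 + r2·wrap2 + 2·C·cosβ = 18·3.9764 + 3·2.3067 + 2·33.8231 = 146.1423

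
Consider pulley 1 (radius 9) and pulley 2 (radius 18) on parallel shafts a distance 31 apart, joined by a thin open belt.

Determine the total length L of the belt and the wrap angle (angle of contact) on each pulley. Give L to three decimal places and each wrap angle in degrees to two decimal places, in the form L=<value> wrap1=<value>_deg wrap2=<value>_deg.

L=149.455 wrap1=146.25_deg wrap2=213.75_deg

open belt: β = asin((r2−r1)/C) = asin(9/31) = 16.8773°
wrap1 = π − 2β = 146.2455°
wrap2 = π + 2β = 213.7545°
tangent length = C·cosβ = 29.6648
L = r1·wrap1 + r2·wrap2 + 2·C·cosβ = 9·2.5525 + 18·3.7307 + 2·29.6648 = 149.4547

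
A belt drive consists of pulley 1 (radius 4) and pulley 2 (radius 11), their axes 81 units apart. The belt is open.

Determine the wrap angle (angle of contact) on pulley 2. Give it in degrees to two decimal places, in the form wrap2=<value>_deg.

wrap2=189.92_deg

open belt: β = asin((r2−r1)/C) = asin(7/81) = 4.9577°
wrap1 = π − 2β = 170.0847°
wrap2 = π + 2β = 189.9153°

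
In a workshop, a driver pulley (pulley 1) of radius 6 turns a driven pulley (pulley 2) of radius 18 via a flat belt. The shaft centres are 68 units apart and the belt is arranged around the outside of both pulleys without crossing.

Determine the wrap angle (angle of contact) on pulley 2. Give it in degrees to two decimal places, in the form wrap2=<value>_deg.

open belt: β = asin((r2−r1)/C) = asin(12/68) = 10.1642°
wrap1 = π − 2β = 159.6715°
wrap2 = π + 2β = 200.3285°

wrap2=200.33_deg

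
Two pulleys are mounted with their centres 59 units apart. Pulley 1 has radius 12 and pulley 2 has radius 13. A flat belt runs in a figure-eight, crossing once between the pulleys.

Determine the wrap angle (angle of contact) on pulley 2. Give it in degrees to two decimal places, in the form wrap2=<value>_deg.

wrap2=230.14_deg

crossed belt: β = asin((r1+r2)/C) = asin(25/59) = 25.0702°
wrap1 = wrap2 = π + 2β = 230.1405°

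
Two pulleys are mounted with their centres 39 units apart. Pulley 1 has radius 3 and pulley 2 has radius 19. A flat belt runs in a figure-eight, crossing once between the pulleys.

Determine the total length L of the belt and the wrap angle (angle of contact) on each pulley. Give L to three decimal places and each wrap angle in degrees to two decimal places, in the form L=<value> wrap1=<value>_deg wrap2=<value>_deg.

L=159.891 wrap1=248.68_deg wrap2=248.68_deg

crossed belt: β = asin((r1+r2)/C) = asin(22/39) = 34.3400°
wrap1 = wrap2 = π + 2β = 248.6800°
tangent length = C·cosβ = 32.2025
L = (r1+r2)·wrap + 2·C·cosβ = 22·4.3403 + 2·32.2025 = 159.8912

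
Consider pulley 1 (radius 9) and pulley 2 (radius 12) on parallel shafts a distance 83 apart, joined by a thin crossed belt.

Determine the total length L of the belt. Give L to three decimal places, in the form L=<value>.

L=237.316

crossed belt: β = asin((r1+r2)/C) = asin(21/83) = 14.6558°
wrap1 = wrap2 = π + 2β = 209.3116°
tangent length = C·cosβ = 80.2994
L = (r1+r2)·wrap + 2·C·cosβ = 21·3.6532 + 2·80.2994 = 237.3156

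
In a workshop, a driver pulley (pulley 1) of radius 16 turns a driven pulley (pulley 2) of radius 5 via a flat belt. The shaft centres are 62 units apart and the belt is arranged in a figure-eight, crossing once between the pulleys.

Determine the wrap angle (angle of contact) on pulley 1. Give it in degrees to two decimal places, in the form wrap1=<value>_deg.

crossed belt: β = asin((r1+r2)/C) = asin(21/62) = 19.7983°
wrap1 = wrap2 = π + 2β = 219.5966°

wrap1=219.60_deg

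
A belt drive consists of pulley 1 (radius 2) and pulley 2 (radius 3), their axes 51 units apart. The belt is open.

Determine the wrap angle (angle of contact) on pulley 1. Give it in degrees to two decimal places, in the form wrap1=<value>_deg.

wrap1=177.75_deg

open belt: β = asin((r2−r1)/C) = asin(1/51) = 1.1235°
wrap1 = π − 2β = 177.7530°
wrap2 = π + 2β = 182.2470°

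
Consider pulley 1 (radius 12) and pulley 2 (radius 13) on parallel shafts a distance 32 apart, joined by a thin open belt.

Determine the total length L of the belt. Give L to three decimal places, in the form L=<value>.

L=142.571

open belt: β = asin((r2−r1)/C) = asin(1/32) = 1.7908°
wrap1 = π − 2β = 176.4184°
wrap2 = π + 2β = 183.5816°
tangent length = C·cosβ = 31.9844
L = r1·wrap1 + r2·wrap2 + 2·C·cosβ = 12·3.0791 + 13·3.2041 + 2·31.9844 = 142.5711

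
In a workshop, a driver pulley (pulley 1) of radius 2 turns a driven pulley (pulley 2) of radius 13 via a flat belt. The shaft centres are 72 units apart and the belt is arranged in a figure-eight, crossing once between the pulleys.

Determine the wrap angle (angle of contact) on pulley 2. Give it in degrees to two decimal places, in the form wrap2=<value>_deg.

crossed belt: β = asin((r1+r2)/C) = asin(15/72) = 12.0247°
wrap1 = wrap2 = π + 2β = 204.0494°

wrap2=204.05_deg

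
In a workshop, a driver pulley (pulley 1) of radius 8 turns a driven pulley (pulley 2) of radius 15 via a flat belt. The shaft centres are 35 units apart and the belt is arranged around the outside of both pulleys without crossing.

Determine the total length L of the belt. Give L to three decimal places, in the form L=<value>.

L=143.661

open belt: β = asin((r2−r1)/C) = asin(7/35) = 11.5370°
wrap1 = π − 2β = 156.9261°
wrap2 = π + 2β = 203.0739°
tangent length = C·cosβ = 34.2929
L = r1·wrap1 + r2·wrap2 + 2·C·cosβ = 8·2.7389 + 15·3.5443 + 2·34.2929 = 143.6614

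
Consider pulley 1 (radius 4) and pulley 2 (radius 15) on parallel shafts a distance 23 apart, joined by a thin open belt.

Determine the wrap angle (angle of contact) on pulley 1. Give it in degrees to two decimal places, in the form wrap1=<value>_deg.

open belt: β = asin((r2−r1)/C) = asin(11/23) = 28.5719°
wrap1 = π − 2β = 122.8562°
wrap2 = π + 2β = 237.1438°

wrap1=122.86_deg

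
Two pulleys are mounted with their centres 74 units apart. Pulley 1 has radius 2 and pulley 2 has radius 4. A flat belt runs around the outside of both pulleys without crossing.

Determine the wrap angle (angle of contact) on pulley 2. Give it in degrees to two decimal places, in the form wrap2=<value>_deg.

wrap2=183.10_deg

open belt: β = asin((r2−r1)/C) = asin(2/74) = 1.5487°
wrap1 = π − 2β = 176.9026°
wrap2 = π + 2β = 183.0974°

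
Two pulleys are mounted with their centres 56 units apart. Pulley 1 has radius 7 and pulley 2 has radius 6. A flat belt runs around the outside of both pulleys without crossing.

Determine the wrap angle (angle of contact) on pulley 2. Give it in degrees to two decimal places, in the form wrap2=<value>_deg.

open belt: β = asin((r2−r1)/C) = asin(-1/56) = -1.0232°
wrap1 = π − 2β = 182.0464°
wrap2 = π + 2β = 177.9536°

wrap2=177.95_deg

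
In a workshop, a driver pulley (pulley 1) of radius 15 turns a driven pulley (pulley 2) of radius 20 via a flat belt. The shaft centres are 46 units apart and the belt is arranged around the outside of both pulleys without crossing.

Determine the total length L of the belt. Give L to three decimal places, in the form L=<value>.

open belt: β = asin((r2−r1)/C) = asin(5/46) = 6.2401°
wrap1 = π − 2β = 167.5197°
wrap2 = π + 2β = 192.4803°
tangent length = C·cosβ = 45.7275
L = r1·wrap1 + r2·wrap2 + 2·C·cosβ = 15·2.9238 + 20·3.3594 + 2·45.7275 = 202.4998

L=202.500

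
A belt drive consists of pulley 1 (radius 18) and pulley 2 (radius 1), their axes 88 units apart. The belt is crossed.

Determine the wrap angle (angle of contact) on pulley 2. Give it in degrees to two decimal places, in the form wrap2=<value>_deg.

crossed belt: β = asin((r1+r2)/C) = asin(19/88) = 12.4689°
wrap1 = wrap2 = π + 2β = 204.9377°

wrap2=204.94_deg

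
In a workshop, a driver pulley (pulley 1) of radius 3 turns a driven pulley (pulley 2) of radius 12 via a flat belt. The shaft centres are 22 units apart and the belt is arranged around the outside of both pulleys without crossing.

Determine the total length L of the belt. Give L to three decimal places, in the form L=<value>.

L=94.860

open belt: β = asin((r2−r1)/C) = asin(9/22) = 24.1477°
wrap1 = π − 2β = 131.7045°
wrap2 = π + 2β = 228.2955°
tangent length = C·cosβ = 20.0749
L = r1·wrap1 + r2·wrap2 + 2·C·cosβ = 3·2.2987 + 12·3.9845 + 2·20.0749 = 94.8598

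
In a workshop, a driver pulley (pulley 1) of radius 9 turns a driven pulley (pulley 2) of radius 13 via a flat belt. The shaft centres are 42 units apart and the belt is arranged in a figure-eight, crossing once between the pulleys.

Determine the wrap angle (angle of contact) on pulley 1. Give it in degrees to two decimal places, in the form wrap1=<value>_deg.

wrap1=243.18_deg

crossed belt: β = asin((r1+r2)/C) = asin(22/42) = 31.5881°
wrap1 = wrap2 = π + 2β = 243.1763°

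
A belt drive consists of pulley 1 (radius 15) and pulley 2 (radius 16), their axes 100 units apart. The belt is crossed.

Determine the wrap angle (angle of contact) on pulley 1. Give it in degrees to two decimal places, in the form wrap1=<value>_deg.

crossed belt: β = asin((r1+r2)/C) = asin(31/100) = 18.0592°
wrap1 = wrap2 = π + 2β = 216.1185°

wrap1=216.12_deg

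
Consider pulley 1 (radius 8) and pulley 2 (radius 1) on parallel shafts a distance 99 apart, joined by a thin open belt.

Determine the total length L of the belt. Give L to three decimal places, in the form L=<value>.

open belt: β = asin((r2−r1)/C) = asin(-7/99) = -4.0546°
wrap1 = π − 2β = 188.1092°
wrap2 = π + 2β = 171.8908°
tangent length = C·cosβ = 98.7522
L = r1·wrap1 + r2·wrap2 + 2·C·cosβ = 8·3.2831 + 1·3.0001 + 2·98.7522 = 226.7695

L=226.769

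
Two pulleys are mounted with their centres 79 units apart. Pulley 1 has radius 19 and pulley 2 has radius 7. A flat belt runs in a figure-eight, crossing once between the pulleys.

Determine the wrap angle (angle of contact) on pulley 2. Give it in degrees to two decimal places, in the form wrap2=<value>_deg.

wrap2=218.43_deg

crossed belt: β = asin((r1+r2)/C) = asin(26/79) = 19.2150°
wrap1 = wrap2 = π + 2β = 218.4300°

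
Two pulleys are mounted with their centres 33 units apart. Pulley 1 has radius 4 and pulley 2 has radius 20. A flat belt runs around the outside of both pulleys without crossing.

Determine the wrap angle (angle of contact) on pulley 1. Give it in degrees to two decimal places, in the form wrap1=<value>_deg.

open belt: β = asin((r2−r1)/C) = asin(16/33) = 29.0025°
wrap1 = π − 2β = 121.9949°
wrap2 = π + 2β = 238.0051°

wrap1=121.99_deg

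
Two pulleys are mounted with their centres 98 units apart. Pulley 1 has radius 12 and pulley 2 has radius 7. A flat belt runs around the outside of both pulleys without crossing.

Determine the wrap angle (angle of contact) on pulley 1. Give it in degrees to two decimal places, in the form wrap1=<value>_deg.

open belt: β = asin((r2−r1)/C) = asin(-5/98) = -2.9245°
wrap1 = π − 2β = 185.8490°
wrap2 = π + 2β = 174.1510°

wrap1=185.85_deg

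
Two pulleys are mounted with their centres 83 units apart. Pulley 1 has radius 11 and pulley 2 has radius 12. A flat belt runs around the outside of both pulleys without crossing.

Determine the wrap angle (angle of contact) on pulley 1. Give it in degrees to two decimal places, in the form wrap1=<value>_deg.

open belt: β = asin((r2−r1)/C) = asin(1/83) = 0.6903°
wrap1 = π − 2β = 178.6193°
wrap2 = π + 2β = 181.3807°

wrap1=178.62_deg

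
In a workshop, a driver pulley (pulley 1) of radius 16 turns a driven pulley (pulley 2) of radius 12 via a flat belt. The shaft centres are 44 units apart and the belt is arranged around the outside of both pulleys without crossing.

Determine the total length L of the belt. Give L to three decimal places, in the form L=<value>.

open belt: β = asin((r2−r1)/C) = asin(-4/44) = -5.2159°
wrap1 = π − 2β = 190.4318°
wrap2 = π + 2β = 169.5682°
tangent length = C·cosβ = 43.8178
L = r1·wrap1 + r2·wrap2 + 2·C·cosβ = 16·3.3237 + 12·2.9595 + 2·43.8178 = 176.3285

L=176.328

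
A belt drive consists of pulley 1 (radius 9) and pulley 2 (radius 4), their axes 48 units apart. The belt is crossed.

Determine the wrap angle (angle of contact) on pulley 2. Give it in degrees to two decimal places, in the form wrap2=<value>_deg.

crossed belt: β = asin((r1+r2)/C) = asin(13/48) = 15.7139°
wrap1 = wrap2 = π + 2β = 211.4277°

wrap2=211.43_deg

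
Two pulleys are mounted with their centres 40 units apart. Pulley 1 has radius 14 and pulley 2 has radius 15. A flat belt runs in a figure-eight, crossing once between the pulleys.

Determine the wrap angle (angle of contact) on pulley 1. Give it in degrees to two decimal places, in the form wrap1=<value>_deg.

crossed belt: β = asin((r1+r2)/C) = asin(29/40) = 46.4688°
wrap1 = wrap2 = π + 2β = 272.9377°

wrap1=272.94_deg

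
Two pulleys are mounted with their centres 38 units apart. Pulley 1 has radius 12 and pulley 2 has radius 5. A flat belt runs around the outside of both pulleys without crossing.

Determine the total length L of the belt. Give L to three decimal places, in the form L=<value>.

L=130.700

open belt: β = asin((r2−r1)/C) = asin(-7/38) = -10.6151°
wrap1 = π − 2β = 201.2302°
wrap2 = π + 2β = 158.7698°
tangent length = C·cosβ = 37.3497
L = r1·wrap1 + r2·wrap2 + 2·C·cosβ = 12·3.5121 + 5·2.7711 + 2·37.3497 = 130.7002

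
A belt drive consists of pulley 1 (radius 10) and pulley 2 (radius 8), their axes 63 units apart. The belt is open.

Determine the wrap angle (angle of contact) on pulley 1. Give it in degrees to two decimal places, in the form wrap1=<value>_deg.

open belt: β = asin((r2−r1)/C) = asin(-2/63) = -1.8192°
wrap1 = π − 2β = 183.6384°
wrap2 = π + 2β = 176.3616°

wrap1=183.64_deg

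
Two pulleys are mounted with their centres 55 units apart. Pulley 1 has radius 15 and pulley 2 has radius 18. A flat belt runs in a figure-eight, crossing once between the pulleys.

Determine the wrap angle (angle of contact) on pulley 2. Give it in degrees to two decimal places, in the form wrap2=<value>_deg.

crossed belt: β = asin((r1+r2)/C) = asin(33/55) = 36.8699°
wrap1 = wrap2 = π + 2β = 253.7398°

wrap2=253.74_deg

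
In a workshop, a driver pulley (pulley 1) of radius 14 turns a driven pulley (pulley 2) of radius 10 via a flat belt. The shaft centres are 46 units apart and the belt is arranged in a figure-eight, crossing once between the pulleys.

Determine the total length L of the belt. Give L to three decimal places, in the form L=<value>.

crossed belt: β = asin((r1+r2)/C) = asin(24/46) = 31.4490°
wrap1 = wrap2 = π + 2β = 242.8980°
tangent length = C·cosβ = 39.2428
L = (r1+r2)·wrap + 2·C·cosβ = 24·4.2394 + 2·39.2428 = 180.2305

L=180.231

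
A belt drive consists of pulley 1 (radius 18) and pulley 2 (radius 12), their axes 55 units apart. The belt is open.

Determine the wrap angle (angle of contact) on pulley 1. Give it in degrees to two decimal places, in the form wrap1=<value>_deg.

wrap1=192.53_deg

open belt: β = asin((r2−r1)/C) = asin(-6/55) = -6.2629°
wrap1 = π − 2β = 192.5258°
wrap2 = π + 2β = 167.4742°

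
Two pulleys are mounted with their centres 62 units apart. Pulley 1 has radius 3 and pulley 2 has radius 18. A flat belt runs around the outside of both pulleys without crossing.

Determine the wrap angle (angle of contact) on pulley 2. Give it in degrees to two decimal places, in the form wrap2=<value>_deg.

open belt: β = asin((r2−r1)/C) = asin(15/62) = 14.0008°
wrap1 = π − 2β = 151.9984°
wrap2 = π + 2β = 208.0016°

wrap2=208.00_deg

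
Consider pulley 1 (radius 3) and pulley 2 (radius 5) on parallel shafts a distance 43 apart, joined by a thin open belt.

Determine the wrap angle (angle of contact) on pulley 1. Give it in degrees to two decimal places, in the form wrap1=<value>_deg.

wrap1=174.67_deg

open belt: β = asin((r2−r1)/C) = asin(2/43) = 2.6659°
wrap1 = π − 2β = 174.6682°
wrap2 = π + 2β = 185.3318°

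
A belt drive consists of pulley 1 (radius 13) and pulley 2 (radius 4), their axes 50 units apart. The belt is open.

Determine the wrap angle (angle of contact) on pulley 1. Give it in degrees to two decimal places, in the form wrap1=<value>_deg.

wrap1=200.74_deg

open belt: β = asin((r2−r1)/C) = asin(-9/50) = -10.3698°
wrap1 = π − 2β = 200.7395°
wrap2 = π + 2β = 159.2605°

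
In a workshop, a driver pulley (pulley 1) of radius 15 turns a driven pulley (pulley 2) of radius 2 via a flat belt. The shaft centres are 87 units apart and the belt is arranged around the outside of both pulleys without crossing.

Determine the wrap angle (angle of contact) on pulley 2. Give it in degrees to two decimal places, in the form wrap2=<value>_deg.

wrap2=162.81_deg

open belt: β = asin((r2−r1)/C) = asin(-13/87) = -8.5936°
wrap1 = π − 2β = 197.1872°
wrap2 = π + 2β = 162.8128°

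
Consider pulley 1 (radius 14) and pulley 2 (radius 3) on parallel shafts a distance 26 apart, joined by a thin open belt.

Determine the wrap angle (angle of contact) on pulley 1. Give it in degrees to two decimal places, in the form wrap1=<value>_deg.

open belt: β = asin((r2−r1)/C) = asin(-11/26) = -25.0290°
wrap1 = π − 2β = 230.0580°
wrap2 = π + 2β = 129.9420°

wrap1=230.06_deg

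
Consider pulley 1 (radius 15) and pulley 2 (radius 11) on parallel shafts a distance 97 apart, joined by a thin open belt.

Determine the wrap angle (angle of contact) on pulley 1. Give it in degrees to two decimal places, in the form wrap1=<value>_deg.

wrap1=184.73_deg

open belt: β = asin((r2−r1)/C) = asin(-4/97) = -2.3634°
wrap1 = π − 2β = 184.7268°
wrap2 = π + 2β = 175.2732°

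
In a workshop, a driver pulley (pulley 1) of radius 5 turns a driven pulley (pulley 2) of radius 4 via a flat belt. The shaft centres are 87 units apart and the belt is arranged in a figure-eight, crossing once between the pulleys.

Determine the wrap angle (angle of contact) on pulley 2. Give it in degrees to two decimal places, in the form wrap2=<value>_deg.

crossed belt: β = asin((r1+r2)/C) = asin(9/87) = 5.9378°
wrap1 = wrap2 = π + 2β = 191.8755°

wrap2=191.88_deg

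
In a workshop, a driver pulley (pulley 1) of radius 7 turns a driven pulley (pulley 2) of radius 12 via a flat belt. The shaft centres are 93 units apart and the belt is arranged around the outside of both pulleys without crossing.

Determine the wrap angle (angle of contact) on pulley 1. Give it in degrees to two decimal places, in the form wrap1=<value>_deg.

wrap1=173.84_deg

open belt: β = asin((r2−r1)/C) = asin(5/93) = 3.0819°
wrap1 = π − 2β = 173.8362°
wrap2 = π + 2β = 186.1638°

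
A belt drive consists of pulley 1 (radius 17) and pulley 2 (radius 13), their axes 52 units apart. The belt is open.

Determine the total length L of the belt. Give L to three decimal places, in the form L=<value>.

open belt: β = asin((r2−r1)/C) = asin(-4/52) = -4.4117°
wrap1 = π − 2β = 188.8235°
wrap2 = π + 2β = 171.1765°
tangent length = C·cosβ = 51.8459
L = r1·wrap1 + r2·wrap2 + 2·C·cosβ = 17·3.2956 + 13·2.9876 + 2·51.8459 = 198.5556

L=198.556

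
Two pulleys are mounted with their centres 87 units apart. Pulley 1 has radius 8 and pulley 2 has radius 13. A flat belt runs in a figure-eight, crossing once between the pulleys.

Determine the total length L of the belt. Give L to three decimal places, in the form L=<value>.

crossed belt: β = asin((r1+r2)/C) = asin(21/87) = 13.9680°
wrap1 = wrap2 = π + 2β = 207.9359°
tangent length = C·cosβ = 84.4275
L = (r1+r2)·wrap + 2·C·cosβ = 21·3.6292 + 2·84.4275 = 245.0675

L=245.067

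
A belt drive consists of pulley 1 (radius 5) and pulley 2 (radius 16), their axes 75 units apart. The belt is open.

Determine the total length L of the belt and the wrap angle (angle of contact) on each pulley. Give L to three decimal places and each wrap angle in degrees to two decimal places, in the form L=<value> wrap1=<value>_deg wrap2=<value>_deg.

open belt: β = asin((r2−r1)/C) = asin(11/75) = 8.4338°
wrap1 = π − 2β = 163.1324°
wrap2 = π + 2β = 196.8676°
tangent length = C·cosβ = 74.1889
L = r1·wrap1 + r2·wrap2 + 2·C·cosβ = 5·2.8472 + 16·3.4360 + 2·74.1889 = 217.5897

L=217.590 wrap1=163.13_deg wrap2=196.87_deg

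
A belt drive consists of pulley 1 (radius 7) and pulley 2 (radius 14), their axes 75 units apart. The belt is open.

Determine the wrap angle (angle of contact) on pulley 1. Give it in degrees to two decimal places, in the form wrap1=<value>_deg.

wrap1=169.29_deg

open belt: β = asin((r2−r1)/C) = asin(7/75) = 5.3554°
wrap1 = π − 2β = 169.2892°
wrap2 = π + 2β = 190.7108°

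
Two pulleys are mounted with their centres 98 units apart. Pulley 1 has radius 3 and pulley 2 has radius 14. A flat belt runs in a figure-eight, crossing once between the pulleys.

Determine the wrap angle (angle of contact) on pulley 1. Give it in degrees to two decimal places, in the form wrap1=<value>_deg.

crossed belt: β = asin((r1+r2)/C) = asin(17/98) = 9.9896°
wrap1 = wrap2 = π + 2β = 199.9792°

wrap1=199.98_deg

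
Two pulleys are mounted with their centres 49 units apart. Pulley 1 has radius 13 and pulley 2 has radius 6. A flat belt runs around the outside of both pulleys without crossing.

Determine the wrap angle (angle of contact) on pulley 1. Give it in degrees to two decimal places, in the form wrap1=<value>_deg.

open belt: β = asin((r2−r1)/C) = asin(-7/49) = -8.2132°
wrap1 = π − 2β = 196.4264°
wrap2 = π + 2β = 163.5736°

wrap1=196.43_deg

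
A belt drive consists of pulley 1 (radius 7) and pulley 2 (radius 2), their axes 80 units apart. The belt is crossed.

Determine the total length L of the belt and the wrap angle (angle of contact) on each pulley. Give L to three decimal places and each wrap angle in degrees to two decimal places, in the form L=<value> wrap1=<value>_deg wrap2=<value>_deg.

crossed belt: β = asin((r1+r2)/C) = asin(9/80) = 6.4594°
wrap1 = wrap2 = π + 2β = 192.9189°
tangent length = C·cosβ = 79.4921
L = (r1+r2)·wrap + 2·C·cosβ = 9·3.3671 + 2·79.4921 = 189.2879

L=189.288 wrap1=192.92_deg wrap2=192.92_deg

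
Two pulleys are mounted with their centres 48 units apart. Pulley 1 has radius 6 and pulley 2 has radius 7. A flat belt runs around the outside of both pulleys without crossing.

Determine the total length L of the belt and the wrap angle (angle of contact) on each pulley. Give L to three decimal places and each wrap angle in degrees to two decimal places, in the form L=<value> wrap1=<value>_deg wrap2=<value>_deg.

open belt: β = asin((r2−r1)/C) = asin(1/48) = 1.1937°
wrap1 = π − 2β = 177.6125°
wrap2 = π + 2β = 182.3875°
tangent length = C·cosβ = 47.9896
L = r1·wrap1 + r2·wrap2 + 2·C·cosβ = 6·3.0999 + 7·3.1833 + 2·47.9896 = 136.8615

L=136.862 wrap1=177.61_deg wrap2=182.39_deg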